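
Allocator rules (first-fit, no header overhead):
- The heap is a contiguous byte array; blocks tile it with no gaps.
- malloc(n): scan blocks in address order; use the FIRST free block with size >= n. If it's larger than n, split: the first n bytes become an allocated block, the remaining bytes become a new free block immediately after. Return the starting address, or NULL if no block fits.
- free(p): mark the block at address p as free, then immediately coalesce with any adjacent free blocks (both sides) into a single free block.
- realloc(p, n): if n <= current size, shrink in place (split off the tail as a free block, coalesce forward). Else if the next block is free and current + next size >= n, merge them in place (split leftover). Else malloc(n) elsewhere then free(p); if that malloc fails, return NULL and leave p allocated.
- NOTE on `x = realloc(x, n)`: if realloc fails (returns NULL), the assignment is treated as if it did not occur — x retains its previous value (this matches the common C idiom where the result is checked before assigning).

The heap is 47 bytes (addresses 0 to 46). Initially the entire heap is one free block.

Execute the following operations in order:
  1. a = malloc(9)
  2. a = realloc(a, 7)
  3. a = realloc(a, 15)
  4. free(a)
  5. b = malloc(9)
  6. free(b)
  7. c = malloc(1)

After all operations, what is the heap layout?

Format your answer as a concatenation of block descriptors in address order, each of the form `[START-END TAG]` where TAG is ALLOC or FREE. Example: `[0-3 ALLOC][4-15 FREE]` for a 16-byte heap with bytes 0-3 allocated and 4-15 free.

Op 1: a = malloc(9) -> a = 0; heap: [0-8 ALLOC][9-46 FREE]
Op 2: a = realloc(a, 7) -> a = 0; heap: [0-6 ALLOC][7-46 FREE]
Op 3: a = realloc(a, 15) -> a = 0; heap: [0-14 ALLOC][15-46 FREE]
Op 4: free(a) -> (freed a); heap: [0-46 FREE]
Op 5: b = malloc(9) -> b = 0; heap: [0-8 ALLOC][9-46 FREE]
Op 6: free(b) -> (freed b); heap: [0-46 FREE]
Op 7: c = malloc(1) -> c = 0; heap: [0-0 ALLOC][1-46 FREE]

Answer: [0-0 ALLOC][1-46 FREE]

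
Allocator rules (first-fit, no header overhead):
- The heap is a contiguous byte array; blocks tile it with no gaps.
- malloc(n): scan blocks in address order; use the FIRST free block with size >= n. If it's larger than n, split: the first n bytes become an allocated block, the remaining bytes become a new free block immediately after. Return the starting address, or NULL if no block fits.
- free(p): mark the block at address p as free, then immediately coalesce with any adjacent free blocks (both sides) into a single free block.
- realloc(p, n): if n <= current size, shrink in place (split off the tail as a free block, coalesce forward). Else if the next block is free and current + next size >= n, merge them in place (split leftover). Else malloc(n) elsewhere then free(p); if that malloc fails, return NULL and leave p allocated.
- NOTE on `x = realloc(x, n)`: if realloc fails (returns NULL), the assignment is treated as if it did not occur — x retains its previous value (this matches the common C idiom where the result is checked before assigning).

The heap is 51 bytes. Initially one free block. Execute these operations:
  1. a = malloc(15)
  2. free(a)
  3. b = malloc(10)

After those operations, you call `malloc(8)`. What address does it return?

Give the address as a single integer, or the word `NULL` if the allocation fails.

Answer: 10

Derivation:
Op 1: a = malloc(15) -> a = 0; heap: [0-14 ALLOC][15-50 FREE]
Op 2: free(a) -> (freed a); heap: [0-50 FREE]
Op 3: b = malloc(10) -> b = 0; heap: [0-9 ALLOC][10-50 FREE]
malloc(8): first-fit scan over [0-9 ALLOC][10-50 FREE] -> 10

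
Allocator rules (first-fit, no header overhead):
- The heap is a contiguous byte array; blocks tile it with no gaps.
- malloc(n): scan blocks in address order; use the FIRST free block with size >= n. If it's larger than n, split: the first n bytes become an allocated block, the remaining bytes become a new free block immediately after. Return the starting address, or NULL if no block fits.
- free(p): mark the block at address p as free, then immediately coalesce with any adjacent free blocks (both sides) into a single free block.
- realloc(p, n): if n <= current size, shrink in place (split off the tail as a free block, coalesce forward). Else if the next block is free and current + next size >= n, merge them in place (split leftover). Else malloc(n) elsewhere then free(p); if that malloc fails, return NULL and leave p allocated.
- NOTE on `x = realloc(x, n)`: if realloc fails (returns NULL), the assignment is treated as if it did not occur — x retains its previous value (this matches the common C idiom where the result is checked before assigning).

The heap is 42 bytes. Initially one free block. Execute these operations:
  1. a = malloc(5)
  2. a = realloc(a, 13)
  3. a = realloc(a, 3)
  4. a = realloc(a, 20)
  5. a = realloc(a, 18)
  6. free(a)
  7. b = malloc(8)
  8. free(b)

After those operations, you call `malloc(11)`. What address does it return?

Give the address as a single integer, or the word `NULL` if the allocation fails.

Op 1: a = malloc(5) -> a = 0; heap: [0-4 ALLOC][5-41 FREE]
Op 2: a = realloc(a, 13) -> a = 0; heap: [0-12 ALLOC][13-41 FREE]
Op 3: a = realloc(a, 3) -> a = 0; heap: [0-2 ALLOC][3-41 FREE]
Op 4: a = realloc(a, 20) -> a = 0; heap: [0-19 ALLOC][20-41 FREE]
Op 5: a = realloc(a, 18) -> a = 0; heap: [0-17 ALLOC][18-41 FREE]
Op 6: free(a) -> (freed a); heap: [0-41 FREE]
Op 7: b = malloc(8) -> b = 0; heap: [0-7 ALLOC][8-41 FREE]
Op 8: free(b) -> (freed b); heap: [0-41 FREE]
malloc(11): first-fit scan over [0-41 FREE] -> 0

Answer: 0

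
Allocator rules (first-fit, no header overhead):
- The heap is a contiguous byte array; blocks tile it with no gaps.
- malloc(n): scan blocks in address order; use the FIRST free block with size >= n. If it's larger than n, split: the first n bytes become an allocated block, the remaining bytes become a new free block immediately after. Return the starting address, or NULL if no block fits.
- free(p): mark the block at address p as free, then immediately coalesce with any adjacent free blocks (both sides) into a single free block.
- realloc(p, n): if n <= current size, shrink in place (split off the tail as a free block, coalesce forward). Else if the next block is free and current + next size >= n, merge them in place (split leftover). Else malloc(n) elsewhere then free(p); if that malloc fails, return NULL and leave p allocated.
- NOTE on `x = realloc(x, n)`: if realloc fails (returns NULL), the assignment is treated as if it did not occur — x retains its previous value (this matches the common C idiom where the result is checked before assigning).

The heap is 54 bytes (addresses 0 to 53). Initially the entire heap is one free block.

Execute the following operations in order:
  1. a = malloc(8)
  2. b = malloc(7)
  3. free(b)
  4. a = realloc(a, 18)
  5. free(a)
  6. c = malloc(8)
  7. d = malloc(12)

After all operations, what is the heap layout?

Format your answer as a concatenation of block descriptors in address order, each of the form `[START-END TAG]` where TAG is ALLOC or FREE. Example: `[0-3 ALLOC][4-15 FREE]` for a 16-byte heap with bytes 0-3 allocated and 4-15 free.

Op 1: a = malloc(8) -> a = 0; heap: [0-7 ALLOC][8-53 FREE]
Op 2: b = malloc(7) -> b = 8; heap: [0-7 ALLOC][8-14 ALLOC][15-53 FREE]
Op 3: free(b) -> (freed b); heap: [0-7 ALLOC][8-53 FREE]
Op 4: a = realloc(a, 18) -> a = 0; heap: [0-17 ALLOC][18-53 FREE]
Op 5: free(a) -> (freed a); heap: [0-53 FREE]
Op 6: c = malloc(8) -> c = 0; heap: [0-7 ALLOC][8-53 FREE]
Op 7: d = malloc(12) -> d = 8; heap: [0-7 ALLOC][8-19 ALLOC][20-53 FREE]

Answer: [0-7 ALLOC][8-19 ALLOC][20-53 FREE]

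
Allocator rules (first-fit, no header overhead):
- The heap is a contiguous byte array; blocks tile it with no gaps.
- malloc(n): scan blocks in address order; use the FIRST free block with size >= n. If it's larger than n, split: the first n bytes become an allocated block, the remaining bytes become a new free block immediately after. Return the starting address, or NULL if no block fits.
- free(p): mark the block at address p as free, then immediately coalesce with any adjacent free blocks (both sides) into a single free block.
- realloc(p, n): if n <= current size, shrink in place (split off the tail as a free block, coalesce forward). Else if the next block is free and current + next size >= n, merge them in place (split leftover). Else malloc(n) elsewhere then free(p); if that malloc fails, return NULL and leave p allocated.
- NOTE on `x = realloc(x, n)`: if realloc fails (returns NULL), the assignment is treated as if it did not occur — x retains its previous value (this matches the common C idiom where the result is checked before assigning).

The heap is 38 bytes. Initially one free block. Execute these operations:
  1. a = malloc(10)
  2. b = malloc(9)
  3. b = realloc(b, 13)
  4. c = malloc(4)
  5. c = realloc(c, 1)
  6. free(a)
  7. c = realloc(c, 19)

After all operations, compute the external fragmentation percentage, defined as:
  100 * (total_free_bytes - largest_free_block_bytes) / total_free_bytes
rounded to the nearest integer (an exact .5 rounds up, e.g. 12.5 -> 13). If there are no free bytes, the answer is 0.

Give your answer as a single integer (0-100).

Answer: 42

Derivation:
Op 1: a = malloc(10) -> a = 0; heap: [0-9 ALLOC][10-37 FREE]
Op 2: b = malloc(9) -> b = 10; heap: [0-9 ALLOC][10-18 ALLOC][19-37 FREE]
Op 3: b = realloc(b, 13) -> b = 10; heap: [0-9 ALLOC][10-22 ALLOC][23-37 FREE]
Op 4: c = malloc(4) -> c = 23; heap: [0-9 ALLOC][10-22 ALLOC][23-26 ALLOC][27-37 FREE]
Op 5: c = realloc(c, 1) -> c = 23; heap: [0-9 ALLOC][10-22 ALLOC][23-23 ALLOC][24-37 FREE]
Op 6: free(a) -> (freed a); heap: [0-9 FREE][10-22 ALLOC][23-23 ALLOC][24-37 FREE]
Op 7: c = realloc(c, 19) -> NULL (c unchanged); heap: [0-9 FREE][10-22 ALLOC][23-23 ALLOC][24-37 FREE]
Free blocks: [10 14] total_free=24 largest=14 -> 100*(24-14)/24 = 1000/24 ≈ 41.667 -> rounds to 42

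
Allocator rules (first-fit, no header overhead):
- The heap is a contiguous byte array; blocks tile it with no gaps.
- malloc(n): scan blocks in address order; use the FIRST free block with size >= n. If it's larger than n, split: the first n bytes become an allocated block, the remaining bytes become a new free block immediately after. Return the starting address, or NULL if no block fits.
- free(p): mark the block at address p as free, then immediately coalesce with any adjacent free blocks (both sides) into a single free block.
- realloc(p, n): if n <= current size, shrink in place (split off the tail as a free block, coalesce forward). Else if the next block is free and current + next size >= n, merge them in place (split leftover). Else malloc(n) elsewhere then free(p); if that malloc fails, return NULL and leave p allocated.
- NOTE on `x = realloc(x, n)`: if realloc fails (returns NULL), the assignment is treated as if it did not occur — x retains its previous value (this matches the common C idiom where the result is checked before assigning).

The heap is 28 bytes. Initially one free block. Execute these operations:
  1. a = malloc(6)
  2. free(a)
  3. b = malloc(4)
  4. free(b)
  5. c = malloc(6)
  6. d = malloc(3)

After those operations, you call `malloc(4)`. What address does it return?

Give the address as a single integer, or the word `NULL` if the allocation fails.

Op 1: a = malloc(6) -> a = 0; heap: [0-5 ALLOC][6-27 FREE]
Op 2: free(a) -> (freed a); heap: [0-27 FREE]
Op 3: b = malloc(4) -> b = 0; heap: [0-3 ALLOC][4-27 FREE]
Op 4: free(b) -> (freed b); heap: [0-27 FREE]
Op 5: c = malloc(6) -> c = 0; heap: [0-5 ALLOC][6-27 FREE]
Op 6: d = malloc(3) -> d = 6; heap: [0-5 ALLOC][6-8 ALLOC][9-27 FREE]
malloc(4): first-fit scan over [0-5 ALLOC][6-8 ALLOC][9-27 FREE] -> 9

Answer: 9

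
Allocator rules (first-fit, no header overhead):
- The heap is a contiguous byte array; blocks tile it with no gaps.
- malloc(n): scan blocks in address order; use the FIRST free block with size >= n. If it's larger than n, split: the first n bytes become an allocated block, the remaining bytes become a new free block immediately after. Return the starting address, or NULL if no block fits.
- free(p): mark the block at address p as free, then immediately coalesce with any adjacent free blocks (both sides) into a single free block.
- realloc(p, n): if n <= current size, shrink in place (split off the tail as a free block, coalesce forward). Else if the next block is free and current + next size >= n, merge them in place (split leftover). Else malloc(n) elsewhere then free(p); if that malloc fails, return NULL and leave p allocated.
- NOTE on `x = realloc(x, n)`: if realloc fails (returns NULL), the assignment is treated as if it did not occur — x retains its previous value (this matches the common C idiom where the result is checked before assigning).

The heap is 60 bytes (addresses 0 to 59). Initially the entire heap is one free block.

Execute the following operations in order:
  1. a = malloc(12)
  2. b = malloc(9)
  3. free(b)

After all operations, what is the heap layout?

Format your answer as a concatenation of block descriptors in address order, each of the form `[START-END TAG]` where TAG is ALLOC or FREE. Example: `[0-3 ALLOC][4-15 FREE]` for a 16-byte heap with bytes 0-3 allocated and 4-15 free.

Answer: [0-11 ALLOC][12-59 FREE]

Derivation:
Op 1: a = malloc(12) -> a = 0; heap: [0-11 ALLOC][12-59 FREE]
Op 2: b = malloc(9) -> b = 12; heap: [0-11 ALLOC][12-20 ALLOC][21-59 FREE]
Op 3: free(b) -> (freed b); heap: [0-11 ALLOC][12-59 FREE]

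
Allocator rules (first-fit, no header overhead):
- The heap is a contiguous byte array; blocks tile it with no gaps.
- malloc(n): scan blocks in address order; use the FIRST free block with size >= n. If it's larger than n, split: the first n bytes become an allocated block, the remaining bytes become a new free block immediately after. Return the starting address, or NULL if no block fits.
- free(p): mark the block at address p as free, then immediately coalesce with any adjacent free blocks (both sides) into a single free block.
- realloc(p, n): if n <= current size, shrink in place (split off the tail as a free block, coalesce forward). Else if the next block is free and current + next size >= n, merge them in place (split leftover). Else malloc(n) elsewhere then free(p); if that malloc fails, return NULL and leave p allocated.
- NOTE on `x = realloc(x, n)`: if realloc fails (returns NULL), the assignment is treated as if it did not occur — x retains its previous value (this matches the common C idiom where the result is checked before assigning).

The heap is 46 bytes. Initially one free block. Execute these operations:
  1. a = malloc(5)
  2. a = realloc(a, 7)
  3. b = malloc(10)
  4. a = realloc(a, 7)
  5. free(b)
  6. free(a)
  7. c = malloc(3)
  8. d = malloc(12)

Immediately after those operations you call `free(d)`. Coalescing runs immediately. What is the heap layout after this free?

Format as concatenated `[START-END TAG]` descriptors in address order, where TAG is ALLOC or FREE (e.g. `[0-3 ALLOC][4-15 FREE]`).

Op 1: a = malloc(5) -> a = 0; heap: [0-4 ALLOC][5-45 FREE]
Op 2: a = realloc(a, 7) -> a = 0; heap: [0-6 ALLOC][7-45 FREE]
Op 3: b = malloc(10) -> b = 7; heap: [0-6 ALLOC][7-16 ALLOC][17-45 FREE]
Op 4: a = realloc(a, 7) -> a = 0; heap: [0-6 ALLOC][7-16 ALLOC][17-45 FREE]
Op 5: free(b) -> (freed b); heap: [0-6 ALLOC][7-45 FREE]
Op 6: free(a) -> (freed a); heap: [0-45 FREE]
Op 7: c = malloc(3) -> c = 0; heap: [0-2 ALLOC][3-45 FREE]
Op 8: d = malloc(12) -> d = 3; heap: [0-2 ALLOC][3-14 ALLOC][15-45 FREE]
free(d): d = 3 -> block [3-14 ALLOC]; mark free, coalesce with adjacent free neighbors -> [0-2 ALLOC][3-45 FREE]

Answer: [0-2 ALLOC][3-45 FREE]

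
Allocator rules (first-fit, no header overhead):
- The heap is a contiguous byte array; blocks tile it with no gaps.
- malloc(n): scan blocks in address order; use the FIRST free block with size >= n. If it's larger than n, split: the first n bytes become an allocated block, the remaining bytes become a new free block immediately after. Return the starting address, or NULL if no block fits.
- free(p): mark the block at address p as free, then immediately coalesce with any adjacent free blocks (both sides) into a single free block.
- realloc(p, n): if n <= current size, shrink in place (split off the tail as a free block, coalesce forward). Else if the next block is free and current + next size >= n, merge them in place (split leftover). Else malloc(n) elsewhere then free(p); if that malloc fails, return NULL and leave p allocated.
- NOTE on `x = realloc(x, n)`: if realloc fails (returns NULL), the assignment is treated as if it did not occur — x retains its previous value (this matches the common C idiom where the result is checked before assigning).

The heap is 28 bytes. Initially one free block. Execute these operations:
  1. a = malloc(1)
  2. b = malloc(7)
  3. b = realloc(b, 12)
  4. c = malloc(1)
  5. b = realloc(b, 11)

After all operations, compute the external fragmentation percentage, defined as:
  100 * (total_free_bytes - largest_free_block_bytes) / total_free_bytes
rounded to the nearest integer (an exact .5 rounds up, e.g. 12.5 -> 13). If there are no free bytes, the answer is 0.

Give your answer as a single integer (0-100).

Answer: 7

Derivation:
Op 1: a = malloc(1) -> a = 0; heap: [0-0 ALLOC][1-27 FREE]
Op 2: b = malloc(7) -> b = 1; heap: [0-0 ALLOC][1-7 ALLOC][8-27 FREE]
Op 3: b = realloc(b, 12) -> b = 1; heap: [0-0 ALLOC][1-12 ALLOC][13-27 FREE]
Op 4: c = malloc(1) -> c = 13; heap: [0-0 ALLOC][1-12 ALLOC][13-13 ALLOC][14-27 FREE]
Op 5: b = realloc(b, 11) -> b = 1; heap: [0-0 ALLOC][1-11 ALLOC][12-12 FREE][13-13 ALLOC][14-27 FREE]
Free blocks: [1 14] total_free=15 largest=14 -> 100*(15-14)/15 = 100/15 ≈ 6.667 -> rounds to 7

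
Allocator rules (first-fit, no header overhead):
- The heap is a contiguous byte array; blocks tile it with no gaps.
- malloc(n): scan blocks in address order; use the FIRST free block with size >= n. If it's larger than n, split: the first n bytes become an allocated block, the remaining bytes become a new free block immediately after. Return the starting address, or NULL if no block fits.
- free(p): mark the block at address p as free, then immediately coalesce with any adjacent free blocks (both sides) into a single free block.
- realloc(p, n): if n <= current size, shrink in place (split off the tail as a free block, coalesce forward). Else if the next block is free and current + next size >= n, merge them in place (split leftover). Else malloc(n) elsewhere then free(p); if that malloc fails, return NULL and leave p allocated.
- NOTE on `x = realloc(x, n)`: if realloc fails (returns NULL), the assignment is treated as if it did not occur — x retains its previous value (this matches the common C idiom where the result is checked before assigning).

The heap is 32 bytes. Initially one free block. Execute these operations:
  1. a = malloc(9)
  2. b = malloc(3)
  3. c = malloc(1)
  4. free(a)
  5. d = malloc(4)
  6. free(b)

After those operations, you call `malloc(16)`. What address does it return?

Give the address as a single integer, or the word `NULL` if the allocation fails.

Answer: 13

Derivation:
Op 1: a = malloc(9) -> a = 0; heap: [0-8 ALLOC][9-31 FREE]
Op 2: b = malloc(3) -> b = 9; heap: [0-8 ALLOC][9-11 ALLOC][12-31 FREE]
Op 3: c = malloc(1) -> c = 12; heap: [0-8 ALLOC][9-11 ALLOC][12-12 ALLOC][13-31 FREE]
Op 4: free(a) -> (freed a); heap: [0-8 FREE][9-11 ALLOC][12-12 ALLOC][13-31 FREE]
Op 5: d = malloc(4) -> d = 0; heap: [0-3 ALLOC][4-8 FREE][9-11 ALLOC][12-12 ALLOC][13-31 FREE]
Op 6: free(b) -> (freed b); heap: [0-3 ALLOC][4-11 FREE][12-12 ALLOC][13-31 FREE]
malloc(16): first-fit scan over [0-3 ALLOC][4-11 FREE][12-12 ALLOC][13-31 FREE] -> 13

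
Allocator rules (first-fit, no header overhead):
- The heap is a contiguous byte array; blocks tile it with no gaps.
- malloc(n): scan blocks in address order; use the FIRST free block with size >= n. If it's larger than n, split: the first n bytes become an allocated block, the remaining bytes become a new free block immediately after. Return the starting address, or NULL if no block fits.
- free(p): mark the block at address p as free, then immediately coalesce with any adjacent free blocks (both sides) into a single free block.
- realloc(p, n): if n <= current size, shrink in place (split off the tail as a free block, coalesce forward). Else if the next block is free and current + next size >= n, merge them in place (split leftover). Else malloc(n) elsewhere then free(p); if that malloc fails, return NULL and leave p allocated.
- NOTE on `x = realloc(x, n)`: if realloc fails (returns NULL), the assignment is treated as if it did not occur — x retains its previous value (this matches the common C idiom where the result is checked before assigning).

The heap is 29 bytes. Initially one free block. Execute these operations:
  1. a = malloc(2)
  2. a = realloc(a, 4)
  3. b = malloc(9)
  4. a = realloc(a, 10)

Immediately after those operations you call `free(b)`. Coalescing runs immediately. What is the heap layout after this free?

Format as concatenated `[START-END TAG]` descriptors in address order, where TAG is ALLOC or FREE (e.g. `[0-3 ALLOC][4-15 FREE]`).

Op 1: a = malloc(2) -> a = 0; heap: [0-1 ALLOC][2-28 FREE]
Op 2: a = realloc(a, 4) -> a = 0; heap: [0-3 ALLOC][4-28 FREE]
Op 3: b = malloc(9) -> b = 4; heap: [0-3 ALLOC][4-12 ALLOC][13-28 FREE]
Op 4: a = realloc(a, 10) -> a = 13; heap: [0-3 FREE][4-12 ALLOC][13-22 ALLOC][23-28 FREE]
free(b): b = 4 -> block [4-12 ALLOC]; mark free, coalesce with adjacent free neighbors -> [0-12 FREE][13-22 ALLOC][23-28 FREE]

Answer: [0-12 FREE][13-22 ALLOC][23-28 FREE]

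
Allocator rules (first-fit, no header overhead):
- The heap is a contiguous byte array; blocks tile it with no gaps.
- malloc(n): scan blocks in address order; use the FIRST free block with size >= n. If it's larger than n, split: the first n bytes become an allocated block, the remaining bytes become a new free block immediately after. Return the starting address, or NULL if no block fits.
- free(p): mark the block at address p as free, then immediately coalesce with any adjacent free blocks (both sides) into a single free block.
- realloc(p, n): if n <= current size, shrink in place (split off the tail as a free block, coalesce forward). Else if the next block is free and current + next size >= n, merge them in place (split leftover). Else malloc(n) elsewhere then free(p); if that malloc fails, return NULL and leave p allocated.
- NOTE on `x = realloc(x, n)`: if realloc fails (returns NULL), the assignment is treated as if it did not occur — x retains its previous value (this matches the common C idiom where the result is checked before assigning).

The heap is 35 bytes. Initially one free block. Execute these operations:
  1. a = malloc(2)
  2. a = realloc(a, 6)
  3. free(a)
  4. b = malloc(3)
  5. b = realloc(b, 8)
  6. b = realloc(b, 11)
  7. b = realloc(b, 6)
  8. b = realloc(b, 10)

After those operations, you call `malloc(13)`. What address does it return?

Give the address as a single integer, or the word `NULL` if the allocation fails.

Op 1: a = malloc(2) -> a = 0; heap: [0-1 ALLOC][2-34 FREE]
Op 2: a = realloc(a, 6) -> a = 0; heap: [0-5 ALLOC][6-34 FREE]
Op 3: free(a) -> (freed a); heap: [0-34 FREE]
Op 4: b = malloc(3) -> b = 0; heap: [0-2 ALLOC][3-34 FREE]
Op 5: b = realloc(b, 8) -> b = 0; heap: [0-7 ALLOC][8-34 FREE]
Op 6: b = realloc(b, 11) -> b = 0; heap: [0-10 ALLOC][11-34 FREE]
Op 7: b = realloc(b, 6) -> b = 0; heap: [0-5 ALLOC][6-34 FREE]
Op 8: b = realloc(b, 10) -> b = 0; heap: [0-9 ALLOC][10-34 FREE]
malloc(13): first-fit scan over [0-9 ALLOC][10-34 FREE] -> 10

Answer: 10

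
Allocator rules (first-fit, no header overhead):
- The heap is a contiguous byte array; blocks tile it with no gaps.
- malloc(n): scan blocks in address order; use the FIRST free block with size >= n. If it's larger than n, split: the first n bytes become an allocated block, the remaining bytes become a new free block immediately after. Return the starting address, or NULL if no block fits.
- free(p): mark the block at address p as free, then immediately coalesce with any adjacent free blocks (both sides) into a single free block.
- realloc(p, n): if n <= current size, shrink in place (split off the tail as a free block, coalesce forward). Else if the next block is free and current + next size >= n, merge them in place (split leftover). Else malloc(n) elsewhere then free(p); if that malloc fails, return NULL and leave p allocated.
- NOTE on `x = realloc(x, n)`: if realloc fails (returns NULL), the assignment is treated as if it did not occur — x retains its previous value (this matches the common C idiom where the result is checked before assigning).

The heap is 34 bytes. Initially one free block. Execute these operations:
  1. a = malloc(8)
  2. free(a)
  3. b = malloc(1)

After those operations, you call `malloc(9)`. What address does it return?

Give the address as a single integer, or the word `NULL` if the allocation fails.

Op 1: a = malloc(8) -> a = 0; heap: [0-7 ALLOC][8-33 FREE]
Op 2: free(a) -> (freed a); heap: [0-33 FREE]
Op 3: b = malloc(1) -> b = 0; heap: [0-0 ALLOC][1-33 FREE]
malloc(9): first-fit scan over [0-0 ALLOC][1-33 FREE] -> 1

Answer: 1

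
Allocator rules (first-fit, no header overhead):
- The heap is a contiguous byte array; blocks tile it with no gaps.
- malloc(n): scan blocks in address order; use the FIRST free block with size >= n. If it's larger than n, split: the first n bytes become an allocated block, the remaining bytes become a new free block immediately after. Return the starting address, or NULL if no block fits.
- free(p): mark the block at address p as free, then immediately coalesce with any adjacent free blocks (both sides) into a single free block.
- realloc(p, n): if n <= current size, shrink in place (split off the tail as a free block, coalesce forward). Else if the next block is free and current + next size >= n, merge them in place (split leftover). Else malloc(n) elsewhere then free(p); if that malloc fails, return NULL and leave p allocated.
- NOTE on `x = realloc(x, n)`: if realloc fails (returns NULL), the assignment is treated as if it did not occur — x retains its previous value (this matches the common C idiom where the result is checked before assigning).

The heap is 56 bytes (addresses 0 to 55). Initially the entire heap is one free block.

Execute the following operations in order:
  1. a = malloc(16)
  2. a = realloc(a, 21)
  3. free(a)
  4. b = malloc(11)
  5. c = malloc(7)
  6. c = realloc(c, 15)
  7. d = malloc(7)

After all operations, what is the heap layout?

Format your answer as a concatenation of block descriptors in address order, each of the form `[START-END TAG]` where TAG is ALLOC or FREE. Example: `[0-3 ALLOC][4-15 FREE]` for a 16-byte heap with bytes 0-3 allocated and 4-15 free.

Op 1: a = malloc(16) -> a = 0; heap: [0-15 ALLOC][16-55 FREE]
Op 2: a = realloc(a, 21) -> a = 0; heap: [0-20 ALLOC][21-55 FREE]
Op 3: free(a) -> (freed a); heap: [0-55 FREE]
Op 4: b = malloc(11) -> b = 0; heap: [0-10 ALLOC][11-55 FREE]
Op 5: c = malloc(7) -> c = 11; heap: [0-10 ALLOC][11-17 ALLOC][18-55 FREE]
Op 6: c = realloc(c, 15) -> c = 11; heap: [0-10 ALLOC][11-25 ALLOC][26-55 FREE]
Op 7: d = malloc(7) -> d = 26; heap: [0-10 ALLOC][11-25 ALLOC][26-32 ALLOC][33-55 FREE]

Answer: [0-10 ALLOC][11-25 ALLOC][26-32 ALLOC][33-55 FREE]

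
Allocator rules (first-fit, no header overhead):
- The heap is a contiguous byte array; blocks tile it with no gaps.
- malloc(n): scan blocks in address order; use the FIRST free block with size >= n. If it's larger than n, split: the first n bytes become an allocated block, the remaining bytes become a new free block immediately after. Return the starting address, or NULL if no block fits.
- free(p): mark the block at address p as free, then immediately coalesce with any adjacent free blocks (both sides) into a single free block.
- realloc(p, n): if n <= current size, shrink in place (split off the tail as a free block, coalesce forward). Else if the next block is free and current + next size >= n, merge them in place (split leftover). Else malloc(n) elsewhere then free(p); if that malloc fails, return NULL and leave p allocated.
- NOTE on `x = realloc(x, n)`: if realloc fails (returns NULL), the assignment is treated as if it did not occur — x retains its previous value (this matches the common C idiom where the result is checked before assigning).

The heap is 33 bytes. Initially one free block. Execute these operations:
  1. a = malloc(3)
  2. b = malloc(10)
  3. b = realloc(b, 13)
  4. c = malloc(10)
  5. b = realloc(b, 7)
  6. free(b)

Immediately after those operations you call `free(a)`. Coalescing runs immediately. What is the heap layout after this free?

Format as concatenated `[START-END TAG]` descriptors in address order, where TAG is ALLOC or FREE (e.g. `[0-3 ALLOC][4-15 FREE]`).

Op 1: a = malloc(3) -> a = 0; heap: [0-2 ALLOC][3-32 FREE]
Op 2: b = malloc(10) -> b = 3; heap: [0-2 ALLOC][3-12 ALLOC][13-32 FREE]
Op 3: b = realloc(b, 13) -> b = 3; heap: [0-2 ALLOC][3-15 ALLOC][16-32 FREE]
Op 4: c = malloc(10) -> c = 16; heap: [0-2 ALLOC][3-15 ALLOC][16-25 ALLOC][26-32 FREE]
Op 5: b = realloc(b, 7) -> b = 3; heap: [0-2 ALLOC][3-9 ALLOC][10-15 FREE][16-25 ALLOC][26-32 FREE]
Op 6: free(b) -> (freed b); heap: [0-2 ALLOC][3-15 FREE][16-25 ALLOC][26-32 FREE]
free(a): a = 0 -> block [0-2 ALLOC]; mark free, coalesce with adjacent free neighbors -> [0-15 FREE][16-25 ALLOC][26-32 FREE]

Answer: [0-15 FREE][16-25 ALLOC][26-32 FREE]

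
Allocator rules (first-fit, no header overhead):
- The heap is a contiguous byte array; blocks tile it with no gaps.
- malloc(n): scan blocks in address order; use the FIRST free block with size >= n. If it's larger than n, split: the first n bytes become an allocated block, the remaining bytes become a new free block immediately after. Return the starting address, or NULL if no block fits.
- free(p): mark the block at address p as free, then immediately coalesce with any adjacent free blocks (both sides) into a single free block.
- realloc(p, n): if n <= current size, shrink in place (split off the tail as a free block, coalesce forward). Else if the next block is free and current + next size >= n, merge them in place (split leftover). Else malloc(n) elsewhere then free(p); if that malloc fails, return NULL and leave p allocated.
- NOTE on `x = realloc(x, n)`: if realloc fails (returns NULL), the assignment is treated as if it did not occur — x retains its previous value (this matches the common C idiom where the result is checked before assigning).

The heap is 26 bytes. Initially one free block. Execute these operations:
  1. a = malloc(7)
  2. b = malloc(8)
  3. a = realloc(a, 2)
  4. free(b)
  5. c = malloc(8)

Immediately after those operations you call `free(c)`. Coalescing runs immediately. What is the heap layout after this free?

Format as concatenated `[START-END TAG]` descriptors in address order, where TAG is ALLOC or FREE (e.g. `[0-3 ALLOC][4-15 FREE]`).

Op 1: a = malloc(7) -> a = 0; heap: [0-6 ALLOC][7-25 FREE]
Op 2: b = malloc(8) -> b = 7; heap: [0-6 ALLOC][7-14 ALLOC][15-25 FREE]
Op 3: a = realloc(a, 2) -> a = 0; heap: [0-1 ALLOC][2-6 FREE][7-14 ALLOC][15-25 FREE]
Op 4: free(b) -> (freed b); heap: [0-1 ALLOC][2-25 FREE]
Op 5: c = malloc(8) -> c = 2; heap: [0-1 ALLOC][2-9 ALLOC][10-25 FREE]
free(c): c = 2 -> block [2-9 ALLOC]; mark free, coalesce with adjacent free neighbors -> [0-1 ALLOC][2-25 FREE]

Answer: [0-1 ALLOC][2-25 FREE]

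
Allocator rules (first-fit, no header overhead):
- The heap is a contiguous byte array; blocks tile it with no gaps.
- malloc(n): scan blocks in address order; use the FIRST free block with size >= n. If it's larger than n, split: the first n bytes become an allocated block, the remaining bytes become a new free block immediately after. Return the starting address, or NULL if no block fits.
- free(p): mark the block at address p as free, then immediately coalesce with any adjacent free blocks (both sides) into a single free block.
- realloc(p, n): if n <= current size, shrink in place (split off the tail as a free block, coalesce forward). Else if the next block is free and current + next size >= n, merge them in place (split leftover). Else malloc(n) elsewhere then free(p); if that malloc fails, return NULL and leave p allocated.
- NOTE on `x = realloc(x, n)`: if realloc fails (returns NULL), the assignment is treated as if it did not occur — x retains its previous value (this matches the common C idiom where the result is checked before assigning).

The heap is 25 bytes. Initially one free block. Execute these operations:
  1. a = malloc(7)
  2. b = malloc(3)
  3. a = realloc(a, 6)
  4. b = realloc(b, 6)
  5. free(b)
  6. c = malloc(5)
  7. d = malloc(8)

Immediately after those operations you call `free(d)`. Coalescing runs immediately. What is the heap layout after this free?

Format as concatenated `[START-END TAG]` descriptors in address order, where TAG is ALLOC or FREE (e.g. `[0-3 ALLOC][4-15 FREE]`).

Answer: [0-5 ALLOC][6-10 ALLOC][11-24 FREE]

Derivation:
Op 1: a = malloc(7) -> a = 0; heap: [0-6 ALLOC][7-24 FREE]
Op 2: b = malloc(3) -> b = 7; heap: [0-6 ALLOC][7-9 ALLOC][10-24 FREE]
Op 3: a = realloc(a, 6) -> a = 0; heap: [0-5 ALLOC][6-6 FREE][7-9 ALLOC][10-24 FREE]
Op 4: b = realloc(b, 6) -> b = 7; heap: [0-5 ALLOC][6-6 FREE][7-12 ALLOC][13-24 FREE]
Op 5: free(b) -> (freed b); heap: [0-5 ALLOC][6-24 FREE]
Op 6: c = malloc(5) -> c = 6; heap: [0-5 ALLOC][6-10 ALLOC][11-24 FREE]
Op 7: d = malloc(8) -> d = 11; heap: [0-5 ALLOC][6-10 ALLOC][11-18 ALLOC][19-24 FREE]
free(d): d = 11 -> block [11-18 ALLOC]; mark free, coalesce with adjacent free neighbors -> [0-5 ALLOC][6-10 ALLOC][11-24 FREE]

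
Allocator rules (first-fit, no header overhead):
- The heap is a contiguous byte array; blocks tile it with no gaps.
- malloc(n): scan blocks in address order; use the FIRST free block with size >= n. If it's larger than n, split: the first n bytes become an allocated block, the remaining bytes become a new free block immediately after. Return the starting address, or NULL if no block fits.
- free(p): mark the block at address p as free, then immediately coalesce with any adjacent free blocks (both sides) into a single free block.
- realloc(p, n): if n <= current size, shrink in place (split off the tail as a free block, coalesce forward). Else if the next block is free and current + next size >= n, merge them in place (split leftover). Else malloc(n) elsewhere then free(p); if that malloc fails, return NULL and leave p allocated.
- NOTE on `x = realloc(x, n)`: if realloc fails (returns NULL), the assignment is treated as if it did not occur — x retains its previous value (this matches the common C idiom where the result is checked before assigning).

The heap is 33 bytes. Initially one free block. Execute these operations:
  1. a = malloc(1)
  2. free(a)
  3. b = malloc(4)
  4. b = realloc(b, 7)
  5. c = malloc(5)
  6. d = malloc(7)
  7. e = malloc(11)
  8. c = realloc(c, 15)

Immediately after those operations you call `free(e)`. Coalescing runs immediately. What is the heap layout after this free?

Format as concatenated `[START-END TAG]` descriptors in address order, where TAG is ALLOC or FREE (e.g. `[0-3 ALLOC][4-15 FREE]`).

Answer: [0-6 ALLOC][7-11 ALLOC][12-18 ALLOC][19-32 FREE]

Derivation:
Op 1: a = malloc(1) -> a = 0; heap: [0-0 ALLOC][1-32 FREE]
Op 2: free(a) -> (freed a); heap: [0-32 FREE]
Op 3: b = malloc(4) -> b = 0; heap: [0-3 ALLOC][4-32 FREE]
Op 4: b = realloc(b, 7) -> b = 0; heap: [0-6 ALLOC][7-32 FREE]
Op 5: c = malloc(5) -> c = 7; heap: [0-6 ALLOC][7-11 ALLOC][12-32 FREE]
Op 6: d = malloc(7) -> d = 12; heap: [0-6 ALLOC][7-11 ALLOC][12-18 ALLOC][19-32 FREE]
Op 7: e = malloc(11) -> e = 19; heap: [0-6 ALLOC][7-11 ALLOC][12-18 ALLOC][19-29 ALLOC][30-32 FREE]
Op 8: c = realloc(c, 15) -> NULL (c unchanged); heap: [0-6 ALLOC][7-11 ALLOC][12-18 ALLOC][19-29 ALLOC][30-32 FREE]
free(e): e = 19 -> block [19-29 ALLOC]; mark free, coalesce with adjacent free neighbors -> [0-6 ALLOC][7-11 ALLOC][12-18 ALLOC][19-32 FREE]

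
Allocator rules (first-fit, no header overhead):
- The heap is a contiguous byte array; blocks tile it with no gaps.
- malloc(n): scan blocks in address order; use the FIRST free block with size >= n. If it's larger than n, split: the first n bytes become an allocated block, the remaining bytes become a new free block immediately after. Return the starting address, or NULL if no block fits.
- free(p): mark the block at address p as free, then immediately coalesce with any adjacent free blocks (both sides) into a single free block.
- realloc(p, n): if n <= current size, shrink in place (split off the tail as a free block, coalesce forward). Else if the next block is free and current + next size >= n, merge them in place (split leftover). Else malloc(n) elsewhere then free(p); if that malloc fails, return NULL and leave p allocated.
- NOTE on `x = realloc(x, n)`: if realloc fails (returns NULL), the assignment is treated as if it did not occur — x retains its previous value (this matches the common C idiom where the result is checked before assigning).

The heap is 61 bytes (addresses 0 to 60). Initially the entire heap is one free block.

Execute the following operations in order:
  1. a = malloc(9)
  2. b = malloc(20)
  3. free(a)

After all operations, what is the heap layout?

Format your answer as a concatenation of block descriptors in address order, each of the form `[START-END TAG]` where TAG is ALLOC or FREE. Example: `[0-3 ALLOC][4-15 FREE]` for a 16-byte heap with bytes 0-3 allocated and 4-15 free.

Op 1: a = malloc(9) -> a = 0; heap: [0-8 ALLOC][9-60 FREE]
Op 2: b = malloc(20) -> b = 9; heap: [0-8 ALLOC][9-28 ALLOC][29-60 FREE]
Op 3: free(a) -> (freed a); heap: [0-8 FREE][9-28 ALLOC][29-60 FREE]

Answer: [0-8 FREE][9-28 ALLOC][29-60 FREE]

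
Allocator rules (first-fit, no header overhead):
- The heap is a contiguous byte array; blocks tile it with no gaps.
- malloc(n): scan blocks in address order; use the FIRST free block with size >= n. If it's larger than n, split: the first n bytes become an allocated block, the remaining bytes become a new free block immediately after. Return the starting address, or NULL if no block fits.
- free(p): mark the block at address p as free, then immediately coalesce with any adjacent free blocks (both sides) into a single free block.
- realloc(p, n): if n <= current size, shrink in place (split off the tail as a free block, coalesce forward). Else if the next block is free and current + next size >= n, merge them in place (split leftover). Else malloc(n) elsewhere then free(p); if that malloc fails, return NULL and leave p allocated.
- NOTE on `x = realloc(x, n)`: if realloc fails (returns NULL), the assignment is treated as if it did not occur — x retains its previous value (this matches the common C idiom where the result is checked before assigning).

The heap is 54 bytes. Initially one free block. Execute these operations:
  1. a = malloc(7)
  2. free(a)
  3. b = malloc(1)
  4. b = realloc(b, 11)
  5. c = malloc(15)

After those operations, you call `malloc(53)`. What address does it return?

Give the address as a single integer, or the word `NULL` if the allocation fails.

Op 1: a = malloc(7) -> a = 0; heap: [0-6 ALLOC][7-53 FREE]
Op 2: free(a) -> (freed a); heap: [0-53 FREE]
Op 3: b = malloc(1) -> b = 0; heap: [0-0 ALLOC][1-53 FREE]
Op 4: b = realloc(b, 11) -> b = 0; heap: [0-10 ALLOC][11-53 FREE]
Op 5: c = malloc(15) -> c = 11; heap: [0-10 ALLOC][11-25 ALLOC][26-53 FREE]
malloc(53): first-fit scan over [0-10 ALLOC][11-25 ALLOC][26-53 FREE] -> NULL

Answer: NULL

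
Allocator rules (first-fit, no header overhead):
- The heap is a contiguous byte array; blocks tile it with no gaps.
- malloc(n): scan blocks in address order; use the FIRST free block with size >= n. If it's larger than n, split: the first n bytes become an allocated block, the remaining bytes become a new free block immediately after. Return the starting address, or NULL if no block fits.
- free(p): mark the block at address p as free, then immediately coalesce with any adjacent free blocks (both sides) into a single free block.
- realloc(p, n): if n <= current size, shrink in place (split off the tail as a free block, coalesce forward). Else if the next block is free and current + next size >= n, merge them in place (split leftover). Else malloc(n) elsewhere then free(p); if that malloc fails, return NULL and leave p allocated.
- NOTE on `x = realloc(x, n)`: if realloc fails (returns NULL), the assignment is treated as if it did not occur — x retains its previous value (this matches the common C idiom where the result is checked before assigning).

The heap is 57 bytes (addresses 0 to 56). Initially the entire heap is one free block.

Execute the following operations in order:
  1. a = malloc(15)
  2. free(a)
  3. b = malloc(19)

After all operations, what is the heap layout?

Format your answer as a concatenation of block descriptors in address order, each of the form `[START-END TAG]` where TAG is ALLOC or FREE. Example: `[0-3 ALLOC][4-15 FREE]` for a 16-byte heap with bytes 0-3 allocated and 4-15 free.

Answer: [0-18 ALLOC][19-56 FREE]

Derivation:
Op 1: a = malloc(15) -> a = 0; heap: [0-14 ALLOC][15-56 FREE]
Op 2: free(a) -> (freed a); heap: [0-56 FREE]
Op 3: b = malloc(19) -> b = 0; heap: [0-18 ALLOC][19-56 FREE]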